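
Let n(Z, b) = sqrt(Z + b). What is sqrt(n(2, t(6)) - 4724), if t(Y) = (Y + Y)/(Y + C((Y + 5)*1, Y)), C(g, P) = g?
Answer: sqrt(-1365236 + 17*sqrt(782))/17 ≈ 68.719*I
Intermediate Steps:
t(Y) = 2*Y/(5 + 2*Y) (t(Y) = (Y + Y)/(Y + (Y + 5)*1) = (2*Y)/(Y + (5 + Y)*1) = (2*Y)/(Y + (5 + Y)) = (2*Y)/(5 + 2*Y) = 2*Y/(5 + 2*Y))
sqrt(n(2, t(6)) - 4724) = sqrt(sqrt(2 + 2*6/(5 + 2*6)) - 4724) = sqrt(sqrt(2 + 2*6/(5 + 12)) - 4724) = sqrt(sqrt(2 + 2*6/17) - 4724) = sqrt(sqrt(2 + 2*6*(1/17)) - 4724) = sqrt(sqrt(2 + 12/17) - 4724) = sqrt(sqrt(46/17) - 4724) = sqrt(sqrt(782)/17 - 4724) = sqrt(-4724 + sqrt(782)/17)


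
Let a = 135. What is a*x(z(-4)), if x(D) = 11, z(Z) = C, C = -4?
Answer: 1485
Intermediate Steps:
z(Z) = -4
a*x(z(-4)) = 135*11 = 1485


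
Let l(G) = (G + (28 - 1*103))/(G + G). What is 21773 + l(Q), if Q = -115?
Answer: 500798/23 ≈ 21774.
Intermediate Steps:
l(G) = (-75 + G)/(2*G) (l(G) = (G + (28 - 103))/((2*G)) = (G - 75)*(1/(2*G)) = (-75 + G)*(1/(2*G)) = (-75 + G)/(2*G))
21773 + l(Q) = 21773 + (1/2)*(-75 - 115)/(-115) = 21773 + (1/2)*(-1/115)*(-190) = 21773 + 19/23 = 500798/23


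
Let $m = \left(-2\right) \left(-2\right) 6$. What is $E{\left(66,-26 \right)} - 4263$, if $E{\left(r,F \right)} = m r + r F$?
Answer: $-4395$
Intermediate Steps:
$m = 24$ ($m = 4 \cdot 6 = 24$)
$E{\left(r,F \right)} = 24 r + F r$ ($E{\left(r,F \right)} = 24 r + r F = 24 r + F r$)
$E{\left(66,-26 \right)} - 4263 = 66 \left(24 - 26\right) - 4263 = 66 \left(-2\right) - 4263 = -132 - 4263 = -4395$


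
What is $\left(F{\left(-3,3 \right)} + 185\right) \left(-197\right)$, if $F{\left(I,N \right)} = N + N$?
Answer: $-37627$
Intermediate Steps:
$F{\left(I,N \right)} = 2 N$
$\left(F{\left(-3,3 \right)} + 185\right) \left(-197\right) = \left(2 \cdot 3 + 185\right) \left(-197\right) = \left(6 + 185\right) \left(-197\right) = 191 \left(-197\right) = -37627$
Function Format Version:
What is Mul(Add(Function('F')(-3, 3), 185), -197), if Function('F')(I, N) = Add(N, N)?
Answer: -37627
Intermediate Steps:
Function('F')(I, N) = Mul(2, N)
Mul(Add(Function('F')(-3, 3), 185), -197) = Mul(Add(Mul(2, 3), 185), -197) = Mul(Add(6, 185), -197) = Mul(191, -197) = -37627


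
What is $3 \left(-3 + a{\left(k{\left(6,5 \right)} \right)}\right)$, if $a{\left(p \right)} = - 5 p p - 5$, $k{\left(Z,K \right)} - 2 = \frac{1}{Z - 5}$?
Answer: $-159$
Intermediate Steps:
$k{\left(Z,K \right)} = 2 + \frac{1}{-5 + Z}$ ($k{\left(Z,K \right)} = 2 + \frac{1}{Z - 5} = 2 + \frac{1}{-5 + Z}$)
$a{\left(p \right)} = -5 - 5 p^{2}$ ($a{\left(p \right)} = - 5 p^{2} - 5 = -5 - 5 p^{2}$)
$3 \left(-3 + a{\left(k{\left(6,5 \right)} \right)}\right) = 3 \left(-3 - \left(5 + 5 \left(\frac{-9 + 2 \cdot 6}{-5 + 6}\right)^{2}\right)\right) = 3 \left(-3 - \left(5 + 5 \left(\frac{-9 + 12}{1}\right)^{2}\right)\right) = 3 \left(-3 - \left(5 + 5 \left(1 \cdot 3\right)^{2}\right)\right) = 3 \left(-3 - \left(5 + 5 \cdot 3^{2}\right)\right) = 3 \left(-3 - 50\right) = 3 \left(-53\right) = -159$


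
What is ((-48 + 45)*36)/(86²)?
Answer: -27/1849 ≈ -0.014602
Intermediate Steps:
((-48 + 45)*36)/(86²) = -3*36/7396 = -108*1/7396 = -27/1849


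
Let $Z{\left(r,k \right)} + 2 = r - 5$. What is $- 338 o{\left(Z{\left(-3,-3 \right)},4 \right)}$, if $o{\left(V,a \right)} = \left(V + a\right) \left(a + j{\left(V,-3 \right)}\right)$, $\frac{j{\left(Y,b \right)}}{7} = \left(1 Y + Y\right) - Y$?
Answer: $-133848$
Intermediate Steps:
$Z{\left(r,k \right)} = -7 + r$ ($Z{\left(r,k \right)} = -2 + \left(r - 5\right) = -2 + \left(-5 + r\right) = -7 + r$)
$j{\left(Y,b \right)} = 7 Y$ ($j{\left(Y,b \right)} = 7 \left(\left(1 Y + Y\right) - Y\right) = 7 \left(\left(Y + Y\right) - Y\right) = 7 \left(2 Y - Y\right) = 7 Y$)
$o{\left(V,a \right)} = \left(V + a\right) \left(a + 7 V\right)$
$- 338 o{\left(Z{\left(-3,-3 \right)},4 \right)} = - 338 \left(4^{2} + 7 \left(-7 - 3\right)^{2} + 8 \left(-7 - 3\right) 4\right) = - 338 \left(16 + 7 \left(-10\right)^{2} + 8 \left(-10\right) 4\right) = - 338 \left(16 + 7 \cdot 100 - 320\right) = - 338 \left(16 + 700 - 320\right) = \left(-338\right) 396 = -133848$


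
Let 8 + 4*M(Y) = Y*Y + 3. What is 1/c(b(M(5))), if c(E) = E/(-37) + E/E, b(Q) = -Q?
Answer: 37/42 ≈ 0.88095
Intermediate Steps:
M(Y) = -5/4 + Y²/4 (M(Y) = -2 + (Y*Y + 3)/4 = -2 + (Y² + 3)/4 = -2 + (3 + Y²)/4 = -2 + (¾ + Y²/4) = -5/4 + Y²/4)
c(E) = 1 - E/37 (c(E) = E*(-1/37) + 1 = -E/37 + 1 = 1 - E/37)
1/c(b(M(5))) = 1/(1 - (-1)*(-5/4 + (¼)*5²)/37) = 1/(1 - (-1)*(-5/4 + (¼)*25)/37) = 1/(1 - (-1)*(-5/4 + 25/4)/37) = 1/(1 - (-1)*5/37) = 1/(1 - 1/37*(-5)) = 1/(1 + 5/37) = 1/(42/37) = 37/42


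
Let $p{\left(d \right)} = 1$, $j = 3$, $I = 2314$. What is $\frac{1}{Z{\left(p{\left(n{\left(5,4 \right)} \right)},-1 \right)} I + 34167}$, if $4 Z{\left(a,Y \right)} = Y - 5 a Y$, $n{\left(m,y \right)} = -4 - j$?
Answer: $\frac{1}{36481} \approx 2.7412 \cdot 10^{-5}$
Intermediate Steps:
$n{\left(m,y \right)} = -7$ ($n{\left(m,y \right)} = -4 - 3 = -7$)
$Z{\left(a,Y \right)} = \frac{Y}{4} - \frac{5 Y a}{4}$ ($Z{\left(a,Y \right)} = \frac{Y - 5 a Y}{4} = \frac{Y - 5 Y a}{4} = \frac{Y}{4} - \frac{5 Y a}{4}$)
$\frac{1}{Z{\left(p{\left(n{\left(5,4 \right)} \right)},-1 \right)} I + 34167} = \frac{1}{\frac{1}{4} \left(-1\right) \left(1 - 5\right) 2314 + 34167} = \frac{1}{\frac{1}{4} \left(-1\right) \left(-4\right) 2314 + 34167} = \frac{1}{1 \cdot 2314 + 34167} = \frac{1}{2314 + 34167} = \frac{1}{36481}$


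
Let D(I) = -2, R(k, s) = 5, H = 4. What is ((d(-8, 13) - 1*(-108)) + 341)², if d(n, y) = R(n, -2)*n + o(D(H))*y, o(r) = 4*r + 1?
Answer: 101124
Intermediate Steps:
o(r) = 1 + 4*r
d(n, y) = -7*y + 5*n (d(n, y) = 5*n + (1 + 4*(-2))*y = 5*n + (1 - 8)*y = 5*n - 7*y = -7*y + 5*n)
((d(-8, 13) - 1*(-108)) + 341)² = (((-7*13 + 5*(-8)) - 1*(-108)) + 341)² = (((-91 - 40) + 108) + 341)² = ((-131 + 108) + 341)² = (-23 + 341)² = 318² = 101124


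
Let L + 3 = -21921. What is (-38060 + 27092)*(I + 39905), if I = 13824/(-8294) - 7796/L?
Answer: -114344445279824/261261 ≈ -4.3766e+8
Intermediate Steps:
L = -21924 (L = -3 - 21921 = -21924)
I = -1027661/783783 (I = 13824/(-8294) - 7796/(-21924) = 13824*(-1/8294) - 7796*(-1/21924) = -6912/4147 + 1949/5481 = -1027661/783783 ≈ -1.3112)
(-38060 + 27092)*(I + 39905) = (-38060 + 27092)*(-1027661/783783 + 39905) = -10968*31275832954/783783 = -114344445279824/261261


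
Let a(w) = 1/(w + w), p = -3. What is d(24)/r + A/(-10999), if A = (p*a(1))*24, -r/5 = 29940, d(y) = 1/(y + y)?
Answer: 258670601/79034414400 ≈ 0.0032729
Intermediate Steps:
d(y) = 1/(2*y)
r = -149700 (r = -5*29940 = -149700)
a(w) = 1/(2*w)
A = -36 (A = -3/(2*1)*24 = -3/2*24 = -36)
d(24)/r + A/(-10999) = ((½)/24)/(-149700) - 36/(-10999) = ((½)*(1/24))*(-1/149700) - 36*(-1/10999) = (1/48)*(-1/149700) + 36/10999 = -1/7185600 + 36/10999 = 258670601/79034414400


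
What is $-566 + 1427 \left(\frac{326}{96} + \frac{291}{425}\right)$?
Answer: $\frac{107241361}{20400} \approx 5256.9$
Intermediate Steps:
$-566 + 1427 \left(\frac{326}{96} + \frac{291}{425}\right) = -566 + 1427 \left(326 \cdot \frac{1}{96} + 291 \cdot \frac{1}{425}\right) = -566 + 1427 \left(\frac{163}{48} + \frac{291}{425}\right) = -566 + 1427 \cdot \frac{83243}{20400} = -566 + \frac{118787761}{20400} = \frac{107241361}{20400}$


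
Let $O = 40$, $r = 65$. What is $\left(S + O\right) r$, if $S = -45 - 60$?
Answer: $-4225$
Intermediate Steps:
$S = -105$
$\left(S + O\right) r = \left(-105 + 40\right) 65 = \left(-65\right) 65 = -4225$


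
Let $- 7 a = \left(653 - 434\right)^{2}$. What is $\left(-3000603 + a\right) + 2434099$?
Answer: $- \frac{4013489}{7} \approx -5.7336 \cdot 10^{5}$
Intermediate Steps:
$a = - \frac{47961}{7}$ ($a = - \frac{\left(653 - 434\right)^{2}}{7} = - \frac{219^{2}}{7} = \left(- \frac{1}{7}\right) 47961 = - \frac{47961}{7} \approx -6851.6$)
$\left(-3000603 + a\right) + 2434099 = \left(-3000603 - \frac{47961}{7}\right) + 2434099 = - \frac{21052182}{7} + 2434099 = - \frac{4013489}{7}$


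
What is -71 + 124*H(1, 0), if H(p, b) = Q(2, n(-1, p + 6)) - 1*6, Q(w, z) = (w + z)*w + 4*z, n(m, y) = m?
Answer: -1063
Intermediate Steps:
Q(w, z) = 4*z + w*(w + z) (Q(w, z) = w*(w + z) + 4*z = 4*z + w*(w + z))
H(p, b) = -8 (H(p, b) = (2² + 4*(-1) + 2*(-1)) - 1*6 = (4 - 4 - 2) - 6 = -2 - 6 = -8)
-71 + 124*H(1, 0) = -71 + 124*(-8) = -71 - 992 = -1063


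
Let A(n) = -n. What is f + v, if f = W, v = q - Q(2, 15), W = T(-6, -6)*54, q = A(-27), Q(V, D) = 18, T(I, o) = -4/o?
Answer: 45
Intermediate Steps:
q = 27 (q = -1*(-27) = 27)
W = 36 (W = -4/(-6)*54 = -4*(-⅙)*54 = (⅔)*54 = 36)
v = 9 (v = 27 - 1*18 = 27 - 18 = 9)
f = 36
f + v = 36 + 9 = 45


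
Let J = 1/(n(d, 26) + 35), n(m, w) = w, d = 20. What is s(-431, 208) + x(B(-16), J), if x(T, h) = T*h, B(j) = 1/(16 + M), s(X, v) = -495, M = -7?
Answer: -271754/549 ≈ -495.00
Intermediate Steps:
B(j) = ⅑ (B(j) = 1/(16 - 7) = 1/9 = ⅑)
J = 1/61 (J = 1/(26 + 35) = 1/61 ≈ 0.016393)
s(-431, 208) + x(B(-16), J) = -495 + (⅑)*(1/61) = -495 + 1/549 = -271754/549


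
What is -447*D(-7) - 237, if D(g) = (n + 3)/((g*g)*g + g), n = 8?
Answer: -78033/350 ≈ -222.95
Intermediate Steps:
D(g) = 11/(g + g³) (D(g) = (8 + 3)/((g*g)*g + g) = 11/(g²*g + g) = 11/(g³ + g) = 11/(g + g³))
-447*D(-7) - 237 = -4917/(-7 + (-7)³) - 237 = -4917/(-7 - 343) - 237 = -4917/(-350) - 237 = -4917*(-1)/350 - 237 = -447*(-11/350) - 237 = 4917/350 - 237 = -78033/350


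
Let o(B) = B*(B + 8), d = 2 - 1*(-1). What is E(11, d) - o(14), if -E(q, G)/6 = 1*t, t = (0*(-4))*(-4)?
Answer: -308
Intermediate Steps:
d = 3 (d = 2 + 1 = 3)
t = 0 (t = 0*(-4) = 0)
E(q, G) = 0 (E(q, G) = -6*0 = 0)
o(B) = B*(8 + B)
E(11, d) - o(14) = 0 - 14*(8 + 14) = 0 - 14*22 = 0 - 1*308 = 0 - 308 = -308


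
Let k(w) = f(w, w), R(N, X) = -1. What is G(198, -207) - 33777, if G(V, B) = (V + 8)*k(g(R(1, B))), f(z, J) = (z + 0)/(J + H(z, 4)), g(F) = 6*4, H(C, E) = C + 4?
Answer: -437865/13 ≈ -33682.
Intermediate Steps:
H(C, E) = 4 + C
g(F) = 24
f(z, J) = z/(4 + J + z) (f(z, J) = (z + 0)/(J + (4 + z)) = z/(4 + J + z))
k(w) = w/(4 + 2*w) (k(w) = w/(4 + w + w) = w/(4 + 2*w))
G(V, B) = 48/13 + 6*V/13 (G(V, B) = (V + 8)*((½)*24/(2 + 24)) = (8 + V)*((½)*24/26) = (8 + V)*((½)*24*(1/26)) = (8 + V)*(6/13) = 48/13 + 6*V/13)
G(198, -207) - 33777 = (48/13 + (6/13)*198) - 33777 = (48/13 + 1188/13) - 33777 = 1236/13 - 33777 = -437865/13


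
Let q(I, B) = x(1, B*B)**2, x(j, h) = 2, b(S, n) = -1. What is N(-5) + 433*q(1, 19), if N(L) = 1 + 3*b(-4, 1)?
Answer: 1730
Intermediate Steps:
N(L) = -2 (N(L) = 1 + 3*(-1) = 1 - 3 = -2)
q(I, B) = 4 (q(I, B) = 2**2 = 4)
N(-5) + 433*q(1, 19) = -2 + 433*4 = -2 + 1732 = 1730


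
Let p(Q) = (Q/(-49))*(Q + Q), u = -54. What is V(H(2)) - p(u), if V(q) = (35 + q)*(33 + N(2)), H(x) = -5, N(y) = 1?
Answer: 55812/49 ≈ 1139.0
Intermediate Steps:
V(q) = 1190 + 34*q (V(q) = (35 + q)*(33 + 1) = (35 + q)*34 = 1190 + 34*q)
p(Q) = -2*Q²/49 (p(Q) = (Q*(-1/49))*(2*Q) = (-Q/49)*(2*Q) = -2*Q²/49)
V(H(2)) - p(u) = (1190 + 34*(-5)) - (-2)*(-54)²/49 = (1190 - 170) - (-2)*2916/49 = 1020 - 1*(-5832/49) = 1020 + 5832/49 = 55812/49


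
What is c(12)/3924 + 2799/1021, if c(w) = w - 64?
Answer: 2732546/1001601 ≈ 2.7282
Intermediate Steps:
c(w) = -64 + w
c(12)/3924 + 2799/1021 = (-64 + 12)/3924 + 2799/1021 = -52*1/3924 + 2799*(1/1021) = -13/981 + 2799/1021 = 2732546/1001601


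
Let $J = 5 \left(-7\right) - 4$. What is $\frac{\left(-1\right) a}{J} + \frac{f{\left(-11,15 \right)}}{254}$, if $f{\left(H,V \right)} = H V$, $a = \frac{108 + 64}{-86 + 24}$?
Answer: $- \frac{221329}{307086} \approx -0.72074$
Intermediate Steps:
$J = -39$ ($J = -35 - 4 = -39$)
$a = - \frac{86}{31}$ ($a = \frac{172}{-62} = 172 \left(- \frac{1}{62}\right) = - \frac{86}{31} \approx -2.7742$)
$\frac{\left(-1\right) a}{J} + \frac{f{\left(-11,15 \right)}}{254} = \frac{\left(-1\right) \left(- \frac{86}{31}\right)}{-39} + \frac{\left(-11\right) 15}{254} = \frac{86}{31} \left(- \frac{1}{39}\right) - \frac{165}{254} = - \frac{86}{1209} - \frac{165}{254} = - \frac{221329}{307086}$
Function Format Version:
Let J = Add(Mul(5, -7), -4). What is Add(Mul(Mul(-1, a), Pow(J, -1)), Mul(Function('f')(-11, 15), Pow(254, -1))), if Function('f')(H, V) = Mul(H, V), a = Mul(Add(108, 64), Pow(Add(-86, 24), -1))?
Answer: Rational(-221329, 307086) ≈ -0.72074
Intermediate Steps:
J = -39 (J = Add(-35, -4) = -39)
a = Rational(-86, 31) (a = Mul(172, Pow(-62, -1)) = Mul(172, Rational(-1, 62)) = Rational(-86, 31) ≈ -2.7742)
Add(Mul(Mul(-1, a), Pow(J, -1)), Mul(Function('f')(-11, 15), Pow(254, -1))) = Add(Mul(Mul(-1, Rational(-86, 31)), Pow(-39, -1)), Mul(Mul(-11, 15), Pow(254, -1))) = Add(Mul(Rational(86, 31), Rational(-1, 39)), Mul(-165, Rational(1, 254))) = Add(Rational(-86, 1209), Rational(-165, 254)) = Rational(-221329, 307086)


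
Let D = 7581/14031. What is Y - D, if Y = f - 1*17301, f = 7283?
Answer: -46856713/4677 ≈ -10019.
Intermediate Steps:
D = 2527/4677 (D = 7581*(1/14031) = 2527/4677 ≈ 0.54030)
Y = -10018 (Y = 7283 - 1*17301 = 7283 - 17301 = -10018)
Y - D = -10018 - 1*2527/4677 = -10018 - 2527/4677 = -46856713/4677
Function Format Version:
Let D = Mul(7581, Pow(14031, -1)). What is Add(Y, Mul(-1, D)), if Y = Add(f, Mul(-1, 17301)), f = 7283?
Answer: Rational(-46856713, 4677) ≈ -10019.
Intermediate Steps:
D = Rational(2527, 4677) (D = Mul(7581, Rational(1, 14031)) = Rational(2527, 4677) ≈ 0.54030)
Y = -10018 (Y = Add(7283, Mul(-1, 17301)) = Add(7283, -17301) = -10018)
Add(Y, Mul(-1, D)) = Add(-10018, Mul(-1, Rational(2527, 4677))) = Add(-10018, Rational(-2527, 4677)) = Rational(-46856713, 4677)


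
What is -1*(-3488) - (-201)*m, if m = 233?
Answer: 50321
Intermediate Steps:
-1*(-3488) - (-201)*m = -1*(-3488) - (-201)*233 = 3488 - 1*(-46833) = 3488 + 46833 = 50321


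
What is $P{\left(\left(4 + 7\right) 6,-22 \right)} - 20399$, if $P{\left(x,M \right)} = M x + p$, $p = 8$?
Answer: $-21843$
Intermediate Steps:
$P{\left(x,M \right)} = 8 + M x$ ($P{\left(x,M \right)} = M x + 8 = 8 + M x$)
$P{\left(\left(4 + 7\right) 6,-22 \right)} - 20399 = \left(8 - 22 \left(4 + 7\right) 6\right) - 20399 = \left(8 - 22 \cdot 11 \cdot 6\right) - 20399 = \left(8 - 1452\right) - 20399 = -1444 - 20399 = -21843$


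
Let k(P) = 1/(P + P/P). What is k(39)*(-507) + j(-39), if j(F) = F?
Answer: -2067/40 ≈ -51.675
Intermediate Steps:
k(P) = 1/(1 + P) (k(P) = 1/(P + 1) = 1/(1 + P))
k(39)*(-507) + j(-39) = -507/(1 + 39) - 39 = -507/40 - 39 = -2067/40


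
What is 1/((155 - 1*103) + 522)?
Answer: 1/574 ≈ 0.0017422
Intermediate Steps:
1/((155 - 1*103) + 522) = 1/((155 - 103) + 522) = 1/(52 + 522) = 1/574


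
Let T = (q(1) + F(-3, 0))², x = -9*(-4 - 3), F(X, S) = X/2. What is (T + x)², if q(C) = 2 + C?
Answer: 68121/16 ≈ 4257.6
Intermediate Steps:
F(X, S) = X/2 (F(X, S) = X*(½) = X/2)
x = 63 (x = -9*(-7) = 63)
T = 9/4 (T = ((2 + 1) + (½)*(-3))² = (3 - 3/2)² = (3/2)² = 9/4 ≈ 2.2500)
(T + x)² = (9/4 + 63)² = (261/4)² = 68121/16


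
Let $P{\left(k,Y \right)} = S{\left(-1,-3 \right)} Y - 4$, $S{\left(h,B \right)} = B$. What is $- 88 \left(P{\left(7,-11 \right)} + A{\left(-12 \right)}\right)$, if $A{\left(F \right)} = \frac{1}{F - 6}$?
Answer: $- \frac{22924}{9} \approx -2547.1$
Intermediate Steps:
$A{\left(F \right)} = \frac{1}{-6 + F}$
$P{\left(k,Y \right)} = -4 - 3 Y$ ($P{\left(k,Y \right)} = - 3 Y - 4 = -4 - 3 Y$)
$- 88 \left(P{\left(7,-11 \right)} + A{\left(-12 \right)}\right) = - 88 \left(\left(-4 - -33\right) + \frac{1}{-6 - 12}\right) = - 88 \left(\left(-4 + 33\right) + \frac{1}{-18}\right) = - 88 \left(29 - \frac{1}{18}\right) = \left(-88\right) \frac{521}{18} = - \frac{22924}{9}$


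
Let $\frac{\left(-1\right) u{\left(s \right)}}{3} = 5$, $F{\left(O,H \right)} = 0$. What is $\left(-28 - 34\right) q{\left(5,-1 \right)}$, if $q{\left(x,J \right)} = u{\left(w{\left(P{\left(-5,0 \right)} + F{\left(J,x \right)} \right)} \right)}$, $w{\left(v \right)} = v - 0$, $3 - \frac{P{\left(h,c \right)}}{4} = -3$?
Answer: $930$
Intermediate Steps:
$P{\left(h,c \right)} = 24$ ($P{\left(h,c \right)} = 12 - -12 = 12 + 12 = 24$)
$w{\left(v \right)} = v$ ($w{\left(v \right)} = v + 0 = v$)
$u{\left(s \right)} = -15$ ($u{\left(s \right)} = \left(-3\right) 5 = -15$)
$q{\left(x,J \right)} = -15$
$\left(-28 - 34\right) q{\left(5,-1 \right)} = \left(-28 - 34\right) \left(-15\right) = \left(-62\right) \left(-15\right) = 930$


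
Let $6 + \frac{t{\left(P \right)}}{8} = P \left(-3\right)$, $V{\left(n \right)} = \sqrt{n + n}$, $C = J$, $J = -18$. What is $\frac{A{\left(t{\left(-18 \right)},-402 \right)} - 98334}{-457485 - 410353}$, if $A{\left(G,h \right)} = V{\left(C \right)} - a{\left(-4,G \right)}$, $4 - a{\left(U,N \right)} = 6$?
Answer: $\frac{49166}{433919} - \frac{3 i}{433919} \approx 0.11331 - 6.9137 \cdot 10^{-6} i$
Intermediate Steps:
$a{\left(U,N \right)} = -2$ ($a{\left(U,N \right)} = 4 - 6 = -2$)
$C = -18$
$V{\left(n \right)} = \sqrt{2} \sqrt{n}$ ($V{\left(n \right)} = \sqrt{2 n} = \sqrt{2} \sqrt{n}$)
$t{\left(P \right)} = -48 - 24 P$ ($t{\left(P \right)} = -48 + 8 P \left(-3\right) = -48 + 8 \left(- 3 P\right) = -48 - 24 P$)
$A{\left(G,h \right)} = 2 + 6 i$ ($A{\left(G,h \right)} = \sqrt{2} \sqrt{-18} - -2 = \sqrt{2} \cdot 3 i \sqrt{2} + 2 = 6 i + 2 = 2 + 6 i$)
$\frac{A{\left(t{\left(-18 \right)},-402 \right)} - 98334}{-457485 - 410353} = \frac{\left(2 + 6 i\right) - 98334}{-457485 - 410353} = \frac{-98332 + 6 i}{-867838} = \left(-98332 + 6 i\right) \left(- \frac{1}{867838}\right) = \frac{49166}{433919} - \frac{3 i}{433919}$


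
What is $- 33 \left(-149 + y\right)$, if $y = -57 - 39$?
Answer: $8085$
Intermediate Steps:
$y = -96$
$- 33 \left(-149 + y\right) = - 33 \left(-149 - 96\right) = \left(-33\right) \left(-245\right) = 8085$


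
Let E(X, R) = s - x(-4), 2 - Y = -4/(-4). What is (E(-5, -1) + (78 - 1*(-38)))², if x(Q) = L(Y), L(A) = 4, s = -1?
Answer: 12321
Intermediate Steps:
Y = 1 (Y = 2 - (-4)/(-4) = 2 - (-4)*(-1)/4 = 2 - 1*1 = 2 - 1 = 1)
x(Q) = 4
E(X, R) = -5 (E(X, R) = -1 - 1*4 = -1 - 4 = -5)
(E(-5, -1) + (78 - 1*(-38)))² = (-5 + (78 - 1*(-38)))² = (-5 + (78 + 38))² = (-5 + 116)² = 111² = 12321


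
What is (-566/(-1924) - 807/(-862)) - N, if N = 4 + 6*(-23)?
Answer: 28034744/207311 ≈ 135.23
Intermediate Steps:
N = -134 (N = 4 - 138 = -134)
(-566/(-1924) - 807/(-862)) - N = (-566/(-1924) - 807/(-862)) - 1*(-134) = (-566*(-1/1924) - 807*(-1/862)) + 134 = (283/962 + 807/862) + 134 = 255070/207311 + 134 = 28034744/207311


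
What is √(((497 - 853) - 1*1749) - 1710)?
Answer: I*√3815 ≈ 61.766*I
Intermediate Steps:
√(((497 - 853) - 1*1749) - 1710) = √((-356 - 1749) - 1710) = √(-2105 - 1710) = √(-3815) = I*√3815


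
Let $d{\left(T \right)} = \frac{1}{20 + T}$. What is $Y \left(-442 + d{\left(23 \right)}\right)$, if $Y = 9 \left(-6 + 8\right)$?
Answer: $- \frac{342090}{43} \approx -7955.6$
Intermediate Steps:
$Y = 18$ ($Y = 9 \cdot 2 = 18$)
$Y \left(-442 + d{\left(23 \right)}\right) = 18 \left(-442 + \frac{1}{20 + 23}\right) = 18 \left(-442 + \frac{1}{43}\right) = 18 \left(- \frac{19005}{43}\right) = - \frac{342090}{43}$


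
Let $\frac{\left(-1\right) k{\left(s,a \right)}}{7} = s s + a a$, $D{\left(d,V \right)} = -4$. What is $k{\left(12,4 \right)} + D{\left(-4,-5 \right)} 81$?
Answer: $-1444$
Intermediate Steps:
$k{\left(s,a \right)} = - 7 a^{2} - 7 s^{2}$ ($k{\left(s,a \right)} = - 7 \left(s s + a a\right) = - 7 \left(s^{2} + a^{2}\right) = - 7 \left(a^{2} + s^{2}\right) = - 7 a^{2} - 7 s^{2}$)
$k{\left(12,4 \right)} + D{\left(-4,-5 \right)} 81 = \left(- 7 \cdot 4^{2} - 7 \cdot 12^{2}\right) - 324 = \left(\left(-7\right) 16 - 1008\right) - 324 = \left(-112 - 1008\right) - 324 = -1120 - 324 = -1444$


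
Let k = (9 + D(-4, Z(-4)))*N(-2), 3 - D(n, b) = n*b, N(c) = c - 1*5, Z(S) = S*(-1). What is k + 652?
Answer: 456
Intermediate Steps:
Z(S) = -S
N(c) = -5 + c (N(c) = c - 5 = -5 + c)
D(n, b) = 3 - b*n (D(n, b) = 3 - n*b = 3 - b*n)
k = -196 (k = (9 + (3 - 1*(-1*(-4))*(-4)))*(-5 - 2) = (9 + (3 - 1*4*(-4)))*(-7) = (9 + (3 + 16))*(-7) = (9 + 19)*(-7) = 28*(-7) = -196)
k + 652 = -196 + 652 = 456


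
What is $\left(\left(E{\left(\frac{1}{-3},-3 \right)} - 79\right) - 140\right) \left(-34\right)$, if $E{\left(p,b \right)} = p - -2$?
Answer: $\frac{22168}{3} \approx 7389.3$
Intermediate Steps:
$E{\left(p,b \right)} = 2 + p$ ($E{\left(p,b \right)} = p + 2 = 2 + p$)
$\left(\left(E{\left(\frac{1}{-3},-3 \right)} - 79\right) - 140\right) \left(-34\right) = \left(\left(\left(2 + \frac{1}{-3}\right) - 79\right) - 140\right) \left(-34\right) = \left(\left(\left(2 - \frac{1}{3}\right) - 79\right) - 140\right) \left(-34\right) = \left(\left(\frac{5}{3} - 79\right) - 140\right) \left(-34\right) = \left(- \frac{232}{3} - 140\right) \left(-34\right) = \left(- \frac{652}{3}\right) \left(-34\right) = \frac{22168}{3}$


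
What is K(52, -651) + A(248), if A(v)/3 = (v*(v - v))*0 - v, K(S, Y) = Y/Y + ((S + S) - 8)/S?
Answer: -9635/13 ≈ -741.15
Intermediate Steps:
K(S, Y) = 1 + (-8 + 2*S)/S (K(S, Y) = 1 + (2*S - 8)/S = 1 + (-8 + 2*S)/S)
A(v) = -3*v (A(v) = 3*((v*(v - v))*0 - v) = 3*((v*0)*0 - v) = 3*(0*0 - v) = 3*(0 - v) = 3*(-v) = -3*v)
K(52, -651) + A(248) = (3 - 8/52) - 3*248 = (3 - 8*1/52) - 744 = (3 - 2/13) - 744 = 37/13 - 744 = -9635/13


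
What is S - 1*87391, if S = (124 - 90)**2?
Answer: -86235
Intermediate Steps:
S = 1156 (S = 34**2 = 1156)
S - 1*87391 = 1156 - 1*87391 = 1156 - 87391 = -86235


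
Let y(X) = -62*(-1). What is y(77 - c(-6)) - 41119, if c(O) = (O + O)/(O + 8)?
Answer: -41057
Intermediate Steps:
c(O) = 2*O/(8 + O) (c(O) = (2*O)/(8 + O) = 2*O/(8 + O))
y(X) = 62
y(77 - c(-6)) - 41119 = 62 - 41119 = -41057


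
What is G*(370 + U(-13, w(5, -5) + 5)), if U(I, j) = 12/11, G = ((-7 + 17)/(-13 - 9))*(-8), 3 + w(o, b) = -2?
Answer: 163280/121 ≈ 1349.4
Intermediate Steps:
w(o, b) = -5 (w(o, b) = -3 - 2 = -5)
G = 40/11 (G = (10/(-22))*(-8) = (10*(-1/22))*(-8) = -5/11*(-8) = 40/11 ≈ 3.6364)
U(I, j) = 12/11 (U(I, j) = 12*(1/11) = 12/11)
G*(370 + U(-13, w(5, -5) + 5)) = 40*(370 + 12/11)/11 = (40/11)*(4082/11) = 163280/121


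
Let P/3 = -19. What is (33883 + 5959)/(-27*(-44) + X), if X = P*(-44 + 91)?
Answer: -39842/1491 ≈ -26.722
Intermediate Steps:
P = -57 (P = 3*(-19) = -57)
X = -2679 (X = -57*(-44 + 91) = -57*47 = -2679)
(33883 + 5959)/(-27*(-44) + X) = (33883 + 5959)/(-27*(-44) - 2679) = 39842/(1188 - 2679) = 39842/(-1491) = 39842*(-1/1491) = -39842/1491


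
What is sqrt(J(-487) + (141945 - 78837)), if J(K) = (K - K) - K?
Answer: sqrt(63595) ≈ 252.18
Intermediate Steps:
J(K) = -K (J(K) = 0 - K = -K)
sqrt(J(-487) + (141945 - 78837)) = sqrt(-1*(-487) + (141945 - 78837)) = sqrt(487 + 63108) = sqrt(63595)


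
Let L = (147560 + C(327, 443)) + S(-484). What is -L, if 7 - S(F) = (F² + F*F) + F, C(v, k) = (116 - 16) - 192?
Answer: 320553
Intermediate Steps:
C(v, k) = -92 (C(v, k) = 100 - 192 = -92)
S(F) = 7 - F - 2*F² (S(F) = 7 - ((F² + F*F) + F) = 7 - ((F² + F²) + F) = 7 - (2*F² + F) = 7 - (F + 2*F²) = 7 + (-F - 2*F²) = 7 - F - 2*F²)
L = -320553 (L = (147560 - 92) + (7 - 1*(-484) - 2*(-484)²) = 147468 + (7 + 484 - 2*234256) = 147468 + (7 + 484 - 468512) = 147468 - 468021 = -320553)
-L = -1*(-320553) = 320553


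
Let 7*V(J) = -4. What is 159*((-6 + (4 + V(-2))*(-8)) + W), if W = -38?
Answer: -79500/7 ≈ -11357.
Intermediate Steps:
V(J) = -4/7 (V(J) = (⅐)*(-4) = -4/7)
159*((-6 + (4 + V(-2))*(-8)) + W) = 159*((-6 + (4 - 4/7)*(-8)) - 38) = 159*((-6 + (24/7)*(-8)) - 38) = 159*((-6 - 192/7) - 38) = 159*(-234/7 - 38) = 159*(-500/7) = -79500/7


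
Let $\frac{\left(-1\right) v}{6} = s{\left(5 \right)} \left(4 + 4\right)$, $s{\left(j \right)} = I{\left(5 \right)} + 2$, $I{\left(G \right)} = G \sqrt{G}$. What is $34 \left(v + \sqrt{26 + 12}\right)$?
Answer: $-3264 - 8160 \sqrt{5} + 34 \sqrt{38} \approx -21301.0$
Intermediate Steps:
$I{\left(G \right)} = G^{\frac{3}{2}}$
$s{\left(j \right)} = 2 + 5 \sqrt{5}$ ($s{\left(j \right)} = 5^{\frac{3}{2}} + 2 = 5 \sqrt{5} + 2 = 2 + 5 \sqrt{5}$)
$v = -96 - 240 \sqrt{5}$ ($v = - 6 \left(2 + 5 \sqrt{5}\right) \left(4 + 4\right) = - 6 \left(2 + 5 \sqrt{5}\right) 8 = - 6 \left(16 + 40 \sqrt{5}\right) = -96 - 240 \sqrt{5} \approx -632.66$)
$34 \left(v + \sqrt{26 + 12}\right) = 34 \left(\left(-96 - 240 \sqrt{5}\right) + \sqrt{26 + 12}\right) = 34 \left(\left(-96 - 240 \sqrt{5}\right) + \sqrt{38}\right) = 34 \left(-96 + \sqrt{38} - 240 \sqrt{5}\right) = -3264 - 8160 \sqrt{5} + 34 \sqrt{38}$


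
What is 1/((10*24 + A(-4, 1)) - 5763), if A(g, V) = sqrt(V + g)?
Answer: -1841/10167844 - I*sqrt(3)/30503532 ≈ -0.00018106 - 5.6782e-8*I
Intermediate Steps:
1/((10*24 + A(-4, 1)) - 5763) = 1/((10*24 + sqrt(1 - 4)) - 5763) = 1/((240 + sqrt(-3)) - 5763) = 1/((240 + I*sqrt(3)) - 5763) = 1/(-5523 + I*sqrt(3))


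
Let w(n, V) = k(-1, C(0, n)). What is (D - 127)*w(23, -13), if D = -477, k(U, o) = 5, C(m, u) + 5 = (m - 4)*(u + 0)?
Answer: -3020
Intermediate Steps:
C(m, u) = -5 + u*(-4 + m) (C(m, u) = -5 + (m - 4)*(u + 0) = -5 + (-4 + m)*u = -5 + u*(-4 + m))
w(n, V) = 5
(D - 127)*w(23, -13) = (-477 - 127)*5 = -604*5 = -3020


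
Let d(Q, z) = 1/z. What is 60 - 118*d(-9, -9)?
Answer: 658/9 ≈ 73.111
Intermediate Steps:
60 - 118*d(-9, -9) = 60 - 118/(-9) = 60 - 118*(-1/9) = 60 + 118/9 = 658/9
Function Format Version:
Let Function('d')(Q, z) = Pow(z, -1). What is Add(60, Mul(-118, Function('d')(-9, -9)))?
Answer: Rational(658, 9) ≈ 73.111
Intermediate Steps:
Add(60, Mul(-118, Function('d')(-9, -9))) = Add(60, Mul(-118, Pow(-9, -1))) = Add(60, Mul(-118, Rational(-1, 9))) = Add(60, Rational(118, 9)) = Rational(658, 9)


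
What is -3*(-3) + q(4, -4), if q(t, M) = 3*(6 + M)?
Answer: 15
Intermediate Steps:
q(t, M) = 18 + 3*M
-3*(-3) + q(4, -4) = -3*(-3) + (18 + 3*(-4)) = 9 + (18 - 12) = 9 + 6 = 15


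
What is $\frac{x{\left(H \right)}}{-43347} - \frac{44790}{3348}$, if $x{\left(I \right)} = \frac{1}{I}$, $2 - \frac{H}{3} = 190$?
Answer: $- \frac{3379669253}{252626316} \approx -13.378$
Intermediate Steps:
$H = -564$ ($H = 6 - 570 = -564$)
$\frac{x{\left(H \right)}}{-43347} - \frac{44790}{3348} = \frac{1}{\left(-564\right) \left(-43347\right)} - \frac{44790}{3348} = \left(- \frac{1}{564}\right) \left(- \frac{1}{43347}\right) - \frac{7465}{558} = \frac{1}{24447708} - \frac{7465}{558} = - \frac{3379669253}{252626316}$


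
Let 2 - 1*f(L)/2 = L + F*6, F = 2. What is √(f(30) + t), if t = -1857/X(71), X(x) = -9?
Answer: √1137/3 ≈ 11.240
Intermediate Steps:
t = 619/3 (t = -1857/(-9) = -1857*(-⅑) = 619/3 ≈ 206.33)
f(L) = -20 - 2*L (f(L) = 4 - 2*(L + 2*6) = 4 - 2*(L + 12) = 4 - 2*(12 + L) = 4 + (-24 - 2*L) = -20 - 2*L)
√(f(30) + t) = √((-20 - 2*30) + 619/3) = √((-20 - 60) + 619/3) = √(-80 + 619/3) = √(379/3) = √1137/3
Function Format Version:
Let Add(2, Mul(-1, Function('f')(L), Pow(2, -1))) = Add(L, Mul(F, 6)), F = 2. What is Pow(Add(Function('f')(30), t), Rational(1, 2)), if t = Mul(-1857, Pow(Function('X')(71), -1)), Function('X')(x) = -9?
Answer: Mul(Rational(1, 3), Pow(1137, Rational(1, 2))) ≈ 11.240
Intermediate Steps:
t = Rational(619, 3) (t = Mul(-1857, Pow(-9, -1)) = Mul(-1857, Rational(-1, 9)) = Rational(619, 3) ≈ 206.33)
Function('f')(L) = Add(-20, Mul(-2, L)) (Function('f')(L) = Add(4, Mul(-2, Add(L, Mul(2, 6)))) = Add(4, Mul(-2, Add(L, 12))) = Add(4, Mul(-2, Add(12, L))) = Add(4, Add(-24, Mul(-2, L))) = Add(-20, Mul(-2, L)))
Pow(Add(Function('f')(30), t), Rational(1, 2)) = Pow(Add(Add(-20, Mul(-2, 30)), Rational(619, 3)), Rational(1, 2)) = Pow(Add(Add(-20, -60), Rational(619, 3)), Rational(1, 2)) = Pow(Add(-80, Rational(619, 3)), Rational(1, 2)) = Pow(Rational(379, 3), Rational(1, 2)) = Mul(Rational(1, 3), Pow(1137, Rational(1, 2)))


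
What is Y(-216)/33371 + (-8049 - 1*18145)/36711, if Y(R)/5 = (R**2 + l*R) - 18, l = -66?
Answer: 606075188/72063693 ≈ 8.4103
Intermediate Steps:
Y(R) = -90 - 330*R + 5*R**2 (Y(R) = 5*((R**2 - 66*R) - 18) = 5*(-18 + R**2 - 66*R) = -90 - 330*R + 5*R**2)
Y(-216)/33371 + (-8049 - 1*18145)/36711 = (-90 - 330*(-216) + 5*(-216)**2)/33371 + (-8049 - 1*18145)/36711 = (-90 + 71280 + 5*46656)*(1/33371) + (-8049 - 18145)*(1/36711) = (-90 + 71280 + 233280)*(1/33371) - 26194*1/36711 = 304470*(1/33371) - 26194/36711 = 17910/1963 - 26194/36711 = 606075188/72063693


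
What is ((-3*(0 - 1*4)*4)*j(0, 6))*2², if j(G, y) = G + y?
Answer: 1152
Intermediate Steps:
((-3*(0 - 1*4)*4)*j(0, 6))*2² = ((-3*(0 - 1*4)*4)*(0 + 6))*2² = ((-3*(0 - 4)*4)*6)*4 = ((-3*(-4)*4)*6)*4 = ((12*4)*6)*4 = (48*6)*4 = 288*4 = 1152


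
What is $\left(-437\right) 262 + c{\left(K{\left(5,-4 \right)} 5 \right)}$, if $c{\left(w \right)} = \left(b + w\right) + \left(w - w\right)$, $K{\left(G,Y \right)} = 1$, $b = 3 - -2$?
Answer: $-114484$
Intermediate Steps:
$b = 5$ ($b = 3 + 2 = 5$)
$c{\left(w \right)} = 5 + w$ ($c{\left(w \right)} = \left(5 + w\right) + \left(w - w\right) = \left(5 + w\right) + 0 = 5 + w$)
$\left(-437\right) 262 + c{\left(K{\left(5,-4 \right)} 5 \right)} = \left(-437\right) 262 + \left(5 + 1 \cdot 5\right) = -114494 + \left(5 + 5\right) = -114494 + 10 = -114484$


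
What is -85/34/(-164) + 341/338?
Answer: 56769/55432 ≈ 1.0241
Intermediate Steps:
-85/34/(-164) + 341/338 = -85*1/34*(-1/164) + 341*(1/338) = -5/2*(-1/164) + 341/338 = 5/328 + 341/338 = 56769/55432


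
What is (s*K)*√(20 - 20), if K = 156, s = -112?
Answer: 0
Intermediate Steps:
(s*K)*√(20 - 20) = (-112*156)*√(20 - 20) = -17472*√0 = -17472*0 = 0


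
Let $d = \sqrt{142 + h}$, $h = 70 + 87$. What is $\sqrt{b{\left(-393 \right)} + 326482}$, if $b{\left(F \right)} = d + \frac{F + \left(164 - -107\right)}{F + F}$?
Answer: $\frac{\sqrt{50424842391 + 154449 \sqrt{299}}}{393} \approx 571.4$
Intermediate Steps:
$h = 157$
$d = \sqrt{299}$ ($d = \sqrt{142 + 157} = \sqrt{299} \approx 17.292$)
$b{\left(F \right)} = \sqrt{299} + \frac{271 + F}{2 F}$ ($b{\left(F \right)} = \sqrt{299} + \frac{F + \left(164 - -107\right)}{F + F} = \sqrt{299} + \frac{F + \left(164 + 107\right)}{2 F} = \sqrt{299} + \left(F + 271\right) \frac{1}{2 F} = \sqrt{299} + \left(271 + F\right) \frac{1}{2 F} = \sqrt{299} + \frac{271 + F}{2 F}$)
$\sqrt{b{\left(-393 \right)} + 326482} = \sqrt{\left(\frac{1}{2} + \sqrt{299} + \frac{271}{2 \left(-393\right)}\right) + 326482} = \sqrt{\left(\frac{1}{2} + \sqrt{299} + \frac{271}{2} \left(- \frac{1}{393}\right)\right) + 326482} = \sqrt{\left(\frac{1}{2} + \sqrt{299} - \frac{271}{786}\right) + 326482} = \sqrt{\left(\frac{61}{393} + \sqrt{299}\right) + 326482} = \sqrt{\frac{128307487}{393} + \sqrt{299}}$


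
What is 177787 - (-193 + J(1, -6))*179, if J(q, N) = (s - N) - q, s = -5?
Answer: 212334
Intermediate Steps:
J(q, N) = -5 - N - q (J(q, N) = (-5 - N) - q = -5 - N - q)
177787 - (-193 + J(1, -6))*179 = 177787 - (-193 + (-5 - 1*(-6) - 1*1))*179 = 177787 - (-193 + (-5 + 6 - 1))*179 = 177787 - (-193 + 0)*179 = 177787 - (-193)*179 = 177787 - 1*(-34547) = 177787 + 34547 = 212334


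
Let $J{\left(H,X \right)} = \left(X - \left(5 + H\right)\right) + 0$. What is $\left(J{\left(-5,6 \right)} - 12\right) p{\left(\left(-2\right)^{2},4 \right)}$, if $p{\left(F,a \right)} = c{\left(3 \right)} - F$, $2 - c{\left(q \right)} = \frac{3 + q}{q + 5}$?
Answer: $\frac{33}{2} \approx 16.5$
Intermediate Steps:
$c{\left(q \right)} = 2 - \frac{3 + q}{5 + q}$ ($c{\left(q \right)} = 2 - \frac{3 + q}{q + 5} = 2 - \frac{3 + q}{5 + q}$)
$J{\left(H,X \right)} = -5 + X - H$ ($J{\left(H,X \right)} = \left(-5 + X - H\right) + 0 = -5 + X - H$)
$p{\left(F,a \right)} = \frac{5}{4} - F$ ($p{\left(F,a \right)} = \frac{7 + 3}{5 + 3} - F = \frac{1}{8} \cdot 10 - F = \frac{5}{4} - F$)
$\left(J{\left(-5,6 \right)} - 12\right) p{\left(\left(-2\right)^{2},4 \right)} = \left(\left(-5 + 6 - -5\right) - 12\right) \left(\frac{5}{4} - \left(-2\right)^{2}\right) = \left(\left(-5 + 6 + 5\right) - 12\right) \left(\frac{5}{4} - 4\right) = \left(6 - 12\right) \left(\frac{5}{4} - 4\right) = \left(-6\right) \left(- \frac{11}{4}\right) = \frac{33}{2}$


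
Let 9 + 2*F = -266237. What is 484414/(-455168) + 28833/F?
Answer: -5543607419/4328094976 ≈ -1.2808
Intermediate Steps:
F = -133123 (F = -9/2 + (½)*(-266237) = -9/2 - 266237/2 = -133123)
484414/(-455168) + 28833/F = 484414/(-455168) + 28833/(-133123) = 484414*(-1/455168) + 28833*(-1/133123) = -34601/32512 - 28833/133123 = -5543607419/4328094976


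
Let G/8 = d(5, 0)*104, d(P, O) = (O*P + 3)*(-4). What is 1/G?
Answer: -1/9984 ≈ -0.00010016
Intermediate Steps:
d(P, O) = -12 - 4*O*P (d(P, O) = (3 + O*P)*(-4) = -12 - 4*O*P)
G = -9984 (G = 8*((-12 - 4*0*5)*104) = 8*((-12 + 0)*104) = 8*(-12*104) = 8*(-1248) = -9984)
1/G = 1/(-9984) = -1/9984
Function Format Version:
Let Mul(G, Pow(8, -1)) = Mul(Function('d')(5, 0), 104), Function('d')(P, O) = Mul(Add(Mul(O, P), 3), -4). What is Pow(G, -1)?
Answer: Rational(-1, 9984) ≈ -0.00010016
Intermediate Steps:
Function('d')(P, O) = Add(-12, Mul(-4, O, P)) (Function('d')(P, O) = Mul(Add(3, Mul(O, P)), -4) = Add(-12, Mul(-4, O, P)))
G = -9984 (G = Mul(8, Mul(Add(-12, Mul(-4, 0, 5)), 104)) = Mul(8, Mul(Add(-12, 0), 104)) = Mul(8, Mul(-12, 104)) = Mul(8, -1248) = -9984)
Pow(G, -1) = Pow(-9984, -1) = Rational(-1, 9984)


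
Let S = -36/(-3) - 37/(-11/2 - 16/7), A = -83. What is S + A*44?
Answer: -396242/109 ≈ -3635.2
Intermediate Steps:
S = 1826/109 (S = -36*(-⅓) - 37/(-11*½ - 16*⅐) = 12 - 37/(-11/2 - 16/7) = 12 - 37/(-109/14) = 12 - 37*(-14/109) = 12 + 518/109 = 1826/109 ≈ 16.752)
S + A*44 = 1826/109 - 83*44 = 1826/109 - 3652 = -396242/109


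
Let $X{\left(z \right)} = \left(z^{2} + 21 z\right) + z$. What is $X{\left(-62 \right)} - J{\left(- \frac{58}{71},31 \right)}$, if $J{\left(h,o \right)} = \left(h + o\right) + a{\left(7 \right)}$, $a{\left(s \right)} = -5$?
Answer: $\frac{174292}{71} \approx 2454.8$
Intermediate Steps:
$X{\left(z \right)} = z^{2} + 22 z$
$J{\left(h,o \right)} = -5 + h + o$ ($J{\left(h,o \right)} = \left(h + o\right) - 5 = -5 + h + o$)
$X{\left(-62 \right)} - J{\left(- \frac{58}{71},31 \right)} = - 62 \left(22 - 62\right) - \left(-5 - \frac{58}{71} + 31\right) = \left(-62\right) \left(-40\right) - \left(-5 - \frac{58}{71} + 31\right) = 2480 - \left(-5 - \frac{58}{71} + 31\right) = 2480 - \frac{1788}{71} = \frac{174292}{71}$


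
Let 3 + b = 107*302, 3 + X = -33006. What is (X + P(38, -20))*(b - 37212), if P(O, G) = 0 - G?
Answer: 161679089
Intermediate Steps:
X = -33009 (X = -3 - 33006 = -33009)
b = 32311 (b = -3 + 107*302 = -3 + 32314 = 32311)
P(O, G) = -G
(X + P(38, -20))*(b - 37212) = (-33009 - 1*(-20))*(32311 - 37212) = (-33009 + 20)*(-4901) = -32989*(-4901) = 161679089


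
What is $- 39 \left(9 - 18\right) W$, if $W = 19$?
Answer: $6669$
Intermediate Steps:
$- 39 \left(9 - 18\right) W = - 39 \left(9 - 18\right) 19 = \left(-39\right) \left(-9\right) 19 = 351 \cdot 19 = 6669$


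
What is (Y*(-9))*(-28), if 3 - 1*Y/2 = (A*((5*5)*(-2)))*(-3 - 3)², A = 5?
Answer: 4537512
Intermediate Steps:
Y = 18006 (Y = 6 - 2*5*((5*5)*(-2))*(-3 - 3)² = 6 - 2*5*(25*(-2))*(-6)² = 6 - 2*5*(-50)*36 = 6 - (-500)*36 = 6 - 2*(-9000) = 6 + 18000 = 18006)
(Y*(-9))*(-28) = (18006*(-9))*(-28) = -162054*(-28) = 4537512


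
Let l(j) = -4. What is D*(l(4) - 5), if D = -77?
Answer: 693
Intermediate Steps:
D*(l(4) - 5) = -77*(-4 - 5) = -77*(-9) = 693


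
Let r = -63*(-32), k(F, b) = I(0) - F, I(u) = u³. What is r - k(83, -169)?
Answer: 2099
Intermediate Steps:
k(F, b) = -F (k(F, b) = 0³ - F = 0 - F = -F)
r = 2016
r - k(83, -169) = 2016 - (-1)*83 = 2016 - 1*(-83) = 2016 + 83 = 2099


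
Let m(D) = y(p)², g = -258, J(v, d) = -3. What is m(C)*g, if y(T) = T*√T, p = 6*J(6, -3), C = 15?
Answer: 1504656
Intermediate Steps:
p = -18 (p = 6*(-3) = -18)
y(T) = T^(3/2)
m(D) = -5832 (m(D) = ((-18)^(3/2))² = (-54*I*√2)² = -5832)
m(C)*g = -5832*(-258) = 1504656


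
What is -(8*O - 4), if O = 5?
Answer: -36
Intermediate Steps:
-(8*O - 4) = -(8*5 - 4) = -(40 - 4) = -1*36 = -36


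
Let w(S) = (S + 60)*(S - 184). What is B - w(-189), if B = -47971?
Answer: -96088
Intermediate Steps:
w(S) = (-184 + S)*(60 + S) (w(S) = (60 + S)*(-184 + S) = (-184 + S)*(60 + S))
B - w(-189) = -47971 - (-11040 + (-189)² - 124*(-189)) = -47971 - (-11040 + 35721 + 23436) = -47971 - 1*48117 = -47971 - 48117 = -96088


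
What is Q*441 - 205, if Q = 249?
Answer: 109604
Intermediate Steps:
Q*441 - 205 = 249*441 - 205 = 109809 - 205 = 109604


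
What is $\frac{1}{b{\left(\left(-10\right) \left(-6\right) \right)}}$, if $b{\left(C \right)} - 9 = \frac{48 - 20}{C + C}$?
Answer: $\frac{30}{277} \approx 0.1083$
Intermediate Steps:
$b{\left(C \right)} = 9 + \frac{14}{C}$ ($b{\left(C \right)} = 9 + \frac{48 - 20}{C + C} = 9 + \frac{28}{2 C} = 9 + 28 \frac{1}{2 C} = 9 + \frac{14}{C}$)
$\frac{1}{b{\left(\left(-10\right) \left(-6\right) \right)}} = \frac{1}{9 + \frac{14}{\left(-10\right) \left(-6\right)}} = \frac{1}{9 + \frac{14}{60}} = \frac{1}{9 + 14 \cdot \frac{1}{60}} = \frac{1}{9 + \frac{7}{30}} = \frac{1}{\frac{277}{30}} = \frac{30}{277}$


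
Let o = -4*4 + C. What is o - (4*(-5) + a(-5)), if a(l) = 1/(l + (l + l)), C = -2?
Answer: 31/15 ≈ 2.0667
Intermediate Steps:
a(l) = 1/(3*l) (a(l) = 1/(l + 2*l) = 1/(3*l))
o = -18 (o = -4*4 - 2 = -16 - 2 = -18)
o - (4*(-5) + a(-5)) = -18 - (4*(-5) + (⅓)/(-5)) = -18 - (-20 + (⅓)*(-⅕)) = -18 - (-20 - 1/15) = -18 - 1*(-301/15) = -18 + 301/15 = 31/15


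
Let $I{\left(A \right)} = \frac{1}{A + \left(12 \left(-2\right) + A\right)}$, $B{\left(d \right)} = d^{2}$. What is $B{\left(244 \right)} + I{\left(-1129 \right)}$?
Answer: $\frac{135861151}{2282} \approx 59536.0$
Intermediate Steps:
$I{\left(A \right)} = \frac{1}{-24 + 2 A}$ ($I{\left(A \right)} = \frac{1}{A + \left(-24 + A\right)} = \frac{1}{-24 + 2 A}$)
$B{\left(244 \right)} + I{\left(-1129 \right)} = 244^{2} + \frac{1}{2 \left(-12 - 1129\right)} = 59536 + \frac{1}{2 \left(-1141\right)} = 59536 + \frac{1}{2} \left(- \frac{1}{1141}\right) = 59536 - \frac{1}{2282} = \frac{135861151}{2282}$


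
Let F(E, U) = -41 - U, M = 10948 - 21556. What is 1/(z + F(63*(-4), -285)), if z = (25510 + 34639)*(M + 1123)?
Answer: -1/570513021 ≈ -1.7528e-9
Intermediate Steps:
M = -10608
z = -570513265 (z = (25510 + 34639)*(-10608 + 1123) = 60149*(-9485) = -570513265)
1/(z + F(63*(-4), -285)) = 1/(-570513265 + (-41 - 1*(-285))) = 1/(-570513265 + (-41 + 285)) = 1/(-570513265 + 244) = 1/(-570513021) = -1/570513021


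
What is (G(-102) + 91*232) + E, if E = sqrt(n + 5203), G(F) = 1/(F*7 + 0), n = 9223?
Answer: 15073967/714 + sqrt(14426) ≈ 21232.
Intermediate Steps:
G(F) = 1/(7*F) (G(F) = 1/(7*F + 0) = 1/(7*F))
E = sqrt(14426) (E = sqrt(9223 + 5203) = sqrt(14426) ≈ 120.11)
(G(-102) + 91*232) + E = ((1/7)/(-102) + 91*232) + sqrt(14426) = ((1/7)*(-1/102) + 21112) + sqrt(14426) = (-1/714 + 21112) + sqrt(14426) = 15073967/714 + sqrt(14426)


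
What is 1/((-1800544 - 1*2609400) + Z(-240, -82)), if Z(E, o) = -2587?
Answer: -1/4412531 ≈ -2.2663e-7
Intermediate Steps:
1/((-1800544 - 1*2609400) + Z(-240, -82)) = 1/((-1800544 - 1*2609400) - 2587) = 1/((-1800544 - 2609400) - 2587) = 1/(-4409944 - 2587) = 1/(-4412531) = -1/4412531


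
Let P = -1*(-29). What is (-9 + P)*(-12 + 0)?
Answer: -240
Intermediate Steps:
P = 29
(-9 + P)*(-12 + 0) = (-9 + 29)*(-12 + 0) = 20*(-12) = -240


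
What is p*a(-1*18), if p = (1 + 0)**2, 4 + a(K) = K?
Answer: -22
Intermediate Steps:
a(K) = -4 + K
p = 1 (p = 1**2 = 1)
p*a(-1*18) = 1*(-4 - 1*18) = 1*(-4 - 18) = 1*(-22) = -22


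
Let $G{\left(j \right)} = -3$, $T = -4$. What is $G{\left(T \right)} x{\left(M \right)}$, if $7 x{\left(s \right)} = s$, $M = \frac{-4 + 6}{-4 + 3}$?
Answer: $\frac{6}{7} \approx 0.85714$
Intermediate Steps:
$M = -2$ ($M = \frac{2}{-1} = 2 \left(-1\right) = -2$)
$x{\left(s \right)} = \frac{s}{7}$
$G{\left(T \right)} x{\left(M \right)} = - 3 \cdot \frac{1}{7} \left(-2\right) = \left(-3\right) \left(- \frac{2}{7}\right) = \frac{6}{7}$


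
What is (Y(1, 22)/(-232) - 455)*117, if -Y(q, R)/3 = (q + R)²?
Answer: -12164841/232 ≈ -52435.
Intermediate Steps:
Y(q, R) = -3*(R + q)² (Y(q, R) = -3*(q + R)² = -3*(R + q)²)
(Y(1, 22)/(-232) - 455)*117 = (-3*(22 + 1)²/(-232) - 455)*117 = (-3*23²*(-1/232) - 455)*117 = (-3*529*(-1/232) - 455)*117 = (-1587*(-1/232) - 455)*117 = (1587/232 - 455)*117 = -103973/232*117 = -12164841/232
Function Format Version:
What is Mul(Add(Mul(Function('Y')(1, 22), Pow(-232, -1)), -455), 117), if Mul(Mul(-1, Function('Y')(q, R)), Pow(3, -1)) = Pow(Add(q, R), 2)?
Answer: Rational(-12164841, 232) ≈ -52435.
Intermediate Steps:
Function('Y')(q, R) = Mul(-3, Pow(Add(R, q), 2)) (Function('Y')(q, R) = Mul(-3, Pow(Add(q, R), 2)) = Mul(-3, Pow(Add(R, q), 2)))
Mul(Add(Mul(Function('Y')(1, 22), Pow(-232, -1)), -455), 117) = Mul(Add(Mul(Mul(-3, Pow(Add(22, 1), 2)), Pow(-232, -1)), -455), 117) = Mul(Add(Mul(Mul(-3, Pow(23, 2)), Rational(-1, 232)), -455), 117) = Mul(Add(Mul(Mul(-3, 529), Rational(-1, 232)), -455), 117) = Mul(Add(Mul(-1587, Rational(-1, 232)), -455), 117) = Mul(Add(Rational(1587, 232), -455), 117) = Mul(Rational(-103973, 232), 117) = Rational(-12164841, 232)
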